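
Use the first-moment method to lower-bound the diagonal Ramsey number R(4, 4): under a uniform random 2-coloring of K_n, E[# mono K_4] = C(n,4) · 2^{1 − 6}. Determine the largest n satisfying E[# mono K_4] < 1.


We need C(n, 4) · 2^{1 − 6} < 1, i.e. C(n, 4) < 2^{6 − 1} = 32.
Check values of n near the boundary:
  n = 4: C(4, 4) = 1; 1 < 32? YES
  n = 5: C(5, 4) = 5; 5 < 32? YES
  n = 6: C(6, 4) = 15; 15 < 32? YES
  n = 7: C(7, 4) = 35; 35 < 32? NO
  n = 8: C(8, 4) = 70; 70 < 32? NO
  n = 9: C(9, 4) = 126; 126 < 32? NO
The largest n with C(n, 4) < 32 is n = 6 (where E[X] = 15/32 ≈ 0.468750). Hence R(4, 4) > 6, i.e. R(4, 4) ≥ 7.

Largest n = 6; hence R(4, 4) > 6.


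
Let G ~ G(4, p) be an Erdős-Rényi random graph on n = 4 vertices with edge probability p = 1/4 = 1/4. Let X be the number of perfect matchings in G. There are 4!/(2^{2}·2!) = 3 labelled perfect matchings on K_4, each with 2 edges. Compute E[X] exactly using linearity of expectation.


K_4 has 4!/(2^{2}·2!) = 3 labelled perfect matchings.
For each such perfect matching H, let X_H = 1 if all 2 edges of H are present in G. Then P[X_H = 1] = p^{2} = (1/4)^{2} = 1/16.
Summing the indicators: E[X] = Σ_H E[X_H] = 3 · p^{2} = 3 · 1/16 = 3/16.
Numerically: E[X] ≈ 0.188.

E[X] = 3 · (1/4)^{2} = 3/16 ≈ 0.188.


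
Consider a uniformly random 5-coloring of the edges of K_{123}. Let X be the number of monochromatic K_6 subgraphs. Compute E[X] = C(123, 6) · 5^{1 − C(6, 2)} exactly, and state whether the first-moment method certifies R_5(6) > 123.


E[X] = C(123, 6) · 5^{1 − 15} = 4249404082 · 5^{−14} = 4249404082/6103515625.
As a reduced fraction: E[X] = 4249404082/6103515625 ≈ 0.696222.
Is E[X] < 1? YES.
Since E[X] < 1, there exists a 5-coloring of K_{123} with no monochromatic K_6; hence R_5(6) > 123.

E[X] = 4249404082/6103515625 ≈ 0.696222; E[X] < 1, so R_5(6) > 123.


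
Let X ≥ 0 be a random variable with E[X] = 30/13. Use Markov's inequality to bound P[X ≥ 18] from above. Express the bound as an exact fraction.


μ = E[X] = 30/13, a = 18.
Markov: P[X ≥ 18] ≤ μ/a = (30/13)/18 = 5/39.
Numerically: ≈ 0.12821.
(Since a = 18 > μ = 2.30769, the bound 5/39 is < 1 and informative.)

P[X ≥ 18] ≤ 5/39 ≈ 0.12821.


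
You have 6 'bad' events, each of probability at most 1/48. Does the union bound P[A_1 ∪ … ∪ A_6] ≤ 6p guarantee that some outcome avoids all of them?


Union bound: P[∪_{i=1}^{6} A_i] ≤ Σ_i P[A_i] ≤ 6·p = 6·(1/48) = 1/8.
Numerically: 1/8 ≈ 0.125000.
Is 1/8 < 1? YES.
Since P[∪ A_i] ≤ 1/8 < 1, the complement has P[∩ A_i^c] ≥ 1 − 1/8 = 7/8 > 0, so some outcome avoids every A_i.

6·p = 1/8 ≈ 0.125000; existence CERTIFIED by the union bound.


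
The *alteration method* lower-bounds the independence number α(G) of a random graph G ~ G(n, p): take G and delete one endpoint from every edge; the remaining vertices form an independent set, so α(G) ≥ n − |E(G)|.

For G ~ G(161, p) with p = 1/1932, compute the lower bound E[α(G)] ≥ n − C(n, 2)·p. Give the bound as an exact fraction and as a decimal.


E[|E(G)|] = C(161, 2)·p = 12880 · (1/1932) = 20/3.
E[α(G)] ≥ n − E[|E(G)|] = 161 − 20/3 = 463/3.
Numerically: ≈ 154.3333.
(This is only a lower bound; the true E[α(G)] may be larger.)

E[α(G)] ≥ 463/3 ≈ 154.3333.


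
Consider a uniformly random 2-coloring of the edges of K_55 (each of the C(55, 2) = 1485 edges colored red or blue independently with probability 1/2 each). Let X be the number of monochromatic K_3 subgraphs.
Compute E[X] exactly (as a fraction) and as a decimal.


Let X = Σ_S X_S over the C(55, 3) = 26235 subsets S of size 3, where X_S = 1 if the K_3 on S is monochromatic.
For a fixed S, the K_3 on S has C(3, 2) = 3 edges. P[all 3 edges red] = (1/2)^3, and likewise for blue, so P[monochromatic] = 2·(1/2)^3 = 2^{1 − 3} = 1/4.
Summing: E[X] = C(55, 3) · 2^{1 − 3} = 26235 · 1/4 = 26235/4.
Numerically: E[X] ≈ 6558.750.

E[X] = C(55,3)·2^(1−C(3,2)) = 26235/4 ≈ 6558.750.


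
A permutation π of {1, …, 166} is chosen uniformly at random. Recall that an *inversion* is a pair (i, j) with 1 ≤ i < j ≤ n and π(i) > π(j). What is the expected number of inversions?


Write X = Σ X_I over the C(166, 2) = 13695 pairs i < j, with X_I the indicator of one inversion.
There are 13695 indicators.
For each fixed pair i < j, the values π(i) and π(j) are two distinct elements of {1, …, 166} in uniformly random order; by symmetry P[π(i) > π(j)] = 1/2.
By linearity: E[X] = 13695 · (1/2) = C(166, 2) · (1/2) = 13695/2 = 13695/2 ≈ 6847.5000.

E[X] = 13695/2 = 6847.5000.


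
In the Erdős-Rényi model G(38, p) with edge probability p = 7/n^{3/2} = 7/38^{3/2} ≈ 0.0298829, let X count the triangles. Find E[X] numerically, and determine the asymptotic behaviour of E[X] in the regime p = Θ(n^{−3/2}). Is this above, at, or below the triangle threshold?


Number of potential triangles: C(38, 3) = 8436.
Each occurs with probability p³ ≈ (0.0298829)³ ≈ 2.66850447e-05.
By linearity: E[X] = C(38, 3)·p³ ≈ 8436 · 2.66850447e-05 ≈ 0.225115.
Since α = 3/2 > 1, p = c/n^{3/2} = o(1/n) is below the triangle threshold p ~ 1/n. Asymptotically E[X] ~ (c³/6)·n^{3(1−α)} = (7³/6)·n^{-1.5} → 0, so by Markov's inequality G has no triangles w.h.p.

E[X] ≈ 0.225115; in regime p = Θ(1/n^{3/2}) E[X] tends to 0 (below the triangle threshold p ~ 1/n).


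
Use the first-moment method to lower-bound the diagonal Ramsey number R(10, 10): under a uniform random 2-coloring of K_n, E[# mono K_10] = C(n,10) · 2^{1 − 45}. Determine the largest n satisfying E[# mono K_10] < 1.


We need C(n, 10) · 2^{1 − 45} < 1, i.e. C(n, 10) < 2^{45 − 1} = 17592186044416.
Check values of n near the boundary:
  n = 98: C(98, 10) = 14005614014756; 14005614014756 < 17592186044416? YES
  n = 99: C(99, 10) = 15579278510796; 15579278510796 < 17592186044416? YES
  n = 100: C(100, 10) = 17310309456440; 17310309456440 < 17592186044416? YES
  n = 101: C(101, 10) = 19212541264840; 19212541264840 < 17592186044416? NO
  n = 102: C(102, 10) = 21300860967540; 21300860967540 < 17592186044416? NO
  n = 103: C(103, 10) = 23591276125340; 23591276125340 < 17592186044416? NO
The largest n with C(n, 10) < 17592186044416 is n = 100 (where E[X] = 2163788682055/2199023255552 ≈ 0.9840). Hence R(10, 10) > 100, i.e. R(10, 10) ≥ 101.

Largest n = 100; hence R(10, 10) > 100.


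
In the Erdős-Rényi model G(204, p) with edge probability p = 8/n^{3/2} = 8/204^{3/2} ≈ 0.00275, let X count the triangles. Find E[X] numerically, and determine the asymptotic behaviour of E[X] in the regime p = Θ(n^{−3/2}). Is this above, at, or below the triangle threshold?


Number of potential triangles: C(204, 3) = 1394204.
Each occurs with probability p³ ≈ (0.00275)³ ≈ 2.06983e-08.
By linearity: E[X] = C(204, 3)·p³ ≈ 1394204 · 2.06983e-08 ≈ 0.029.
Since α = 3/2 > 1, p = c/n^{3/2} = o(1/n) is below the triangle threshold p ~ 1/n. Asymptotically E[X] ~ (c³/6)·n^{3(1−α)} = (8³/6)·n^{-1.5} → 0, so by Markov's inequality G has no triangles w.h.p.

E[X] ≈ 0.029; in regime p = Θ(1/n^{3/2}) E[X] tends to 0 (below the triangle threshold p ~ 1/n).


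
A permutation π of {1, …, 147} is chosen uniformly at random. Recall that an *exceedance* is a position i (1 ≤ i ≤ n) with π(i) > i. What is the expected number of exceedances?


Write X = Σ_{i=1}^{147} X_i, where X_i = 1_{π(i) > i}.
For each fixed i, π(i) is uniform over {1, …, 147} (marginal of a uniform permutation), so P[π(i) > i] = (n − i)/n. Summing: Σ_{i=1}^{147} (n − i)/n = (0 + 1 + … + 146)/147 = 147(147 − 1)/(2·147) = (147 − 1)/2.
Hence E[X] = Σ_{i=1}^{147} (147 − i)/147 = 73 ≈ 73.000.

E[X] = 73 = 73.000.


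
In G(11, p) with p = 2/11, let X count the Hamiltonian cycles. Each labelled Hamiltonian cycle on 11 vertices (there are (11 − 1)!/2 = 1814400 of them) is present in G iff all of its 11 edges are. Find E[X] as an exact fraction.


K_11 has (11 − 1)!/2 = 1814400 labelled Hamiltonian cycles.
For each such Hamiltonian cycle H, let X_H = 1 if all 11 edges of H are present in G. Then P[X_H = 1] = p^{11} = (2/11)^{11} = 2048/285311670611.
By linearity of expectation: E[X] = Σ_H E[X_H] = 1814400 · p^{11} = 1814400 · 2048/285311670611 = 3715891200/285311670611.
Numerically: E[X] ≈ 0.013024.

E[X] = 1814400 · (2/11)^{11} = 3715891200/285311670611 ≈ 0.013024.


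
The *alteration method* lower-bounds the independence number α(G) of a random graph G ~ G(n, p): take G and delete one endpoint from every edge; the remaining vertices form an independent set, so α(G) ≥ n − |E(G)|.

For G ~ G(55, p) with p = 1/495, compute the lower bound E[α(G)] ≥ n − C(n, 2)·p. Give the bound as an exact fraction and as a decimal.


E[|E(G)|] = C(55, 2)·p = 1485 · (1/495) = 3.
E[α(G)] ≥ n − E[|E(G)|] = 55 − 3 = 52.
Numerically: ≈ 52.00000.
(This is only a lower bound; the true E[α(G)] may be larger.)

E[α(G)] ≥ 52 ≈ 52.00000.


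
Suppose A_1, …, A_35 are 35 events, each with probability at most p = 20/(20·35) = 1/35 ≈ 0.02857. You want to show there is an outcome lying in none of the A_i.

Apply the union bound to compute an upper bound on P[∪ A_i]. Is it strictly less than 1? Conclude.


Union bound: P[∪_{i=1}^{35} A_i] ≤ Σ_i P[A_i] ≤ 35·p = 35·(1/35) = 1.
Numerically: 1 ≈ 1.00000.
Is 1 < 1? NO.
Since the bound 1 is ≥ 1, the union bound is uninformative here; it does NOT by itself certify existence.

35·p = 1 ≈ 1.00000; existence NOT certified by the union bound.


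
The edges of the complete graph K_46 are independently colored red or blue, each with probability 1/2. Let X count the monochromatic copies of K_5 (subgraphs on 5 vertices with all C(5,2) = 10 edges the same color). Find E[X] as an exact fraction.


Let X = Σ_S X_S over the C(46, 5) = 1370754 subsets S of size 5, where X_S = 1 if the K_5 on S is monochromatic.
For a fixed S, the K_5 on S has C(5, 2) = 10 edges. P[all 10 edges red] = (1/2)^10, and likewise for blue, so P[monochromatic] = 2·(1/2)^10 = 2^{1 − 10} = 1/512.
Summing: E[X] = C(46, 5) · 2^{1 − 10} = 1370754 · 1/512 = 685377/256.
Numerically: E[X] ≈ 2677.2539.

E[X] = C(46,5)·2^(1−C(5,2)) = 685377/256 ≈ 2677.2539.


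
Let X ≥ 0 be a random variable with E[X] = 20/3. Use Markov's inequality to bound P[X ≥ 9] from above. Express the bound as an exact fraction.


μ = E[X] = 20/3, a = 9.
Markov: P[X ≥ 9] ≤ μ/a = (20/3)/9 = 20/27.
Numerically: ≈ 0.741.
(Since a = 9 > μ = 6.667, the bound 20/27 is < 1 and informative.)

P[X ≥ 9] ≤ 20/27 ≈ 0.741.


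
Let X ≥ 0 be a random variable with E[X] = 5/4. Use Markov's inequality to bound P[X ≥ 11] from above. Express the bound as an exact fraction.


μ = E[X] = 5/4, a = 11.
Markov: P[X ≥ 11] ≤ μ/a = (5/4)/11 = 5/44.
Numerically: ≈ 0.114.
(Since a = 11 > μ = 1.250, the bound 5/44 is < 1 and informative.)

P[X ≥ 11] ≤ 5/44 ≈ 0.114.


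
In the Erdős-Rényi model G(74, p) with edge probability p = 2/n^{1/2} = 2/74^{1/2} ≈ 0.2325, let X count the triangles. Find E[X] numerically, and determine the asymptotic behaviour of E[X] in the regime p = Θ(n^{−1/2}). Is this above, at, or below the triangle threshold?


Number of potential triangles: C(74, 3) = 64824.
Each occurs with probability p³ ≈ (0.2325)³ ≈ 1.256731e-02.
By linearity: E[X] = C(74, 3)·p³ ≈ 64824 · 1.256731e-02 ≈ 814.6635.
Since α = 1/2 < 1, p = c/n^{1/2} ≫ 1/n is above the triangle threshold p ~ 1/n. Asymptotically E[X] ~ (c³/6)·n^{3(1−α)} = (2³/6)·n^{1.5} → ∞; triangles are abundant w.h.p.

E[X] ≈ 814.6635; in regime p = Θ(1/n^{1/2}) E[X] diverges (above the triangle threshold p ~ 1/n).


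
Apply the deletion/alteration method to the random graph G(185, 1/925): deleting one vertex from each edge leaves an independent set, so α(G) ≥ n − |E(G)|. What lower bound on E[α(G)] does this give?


E[|E(G)|] = C(185, 2)·p = 17020 · (1/925) = 92/5.
E[α(G)] ≥ n − E[|E(G)|] = 185 − 92/5 = 833/5.
Numerically: ≈ 166.600.
(This is only a lower bound; the true E[α(G)] may be larger.)

E[α(G)] ≥ 833/5 ≈ 166.600.


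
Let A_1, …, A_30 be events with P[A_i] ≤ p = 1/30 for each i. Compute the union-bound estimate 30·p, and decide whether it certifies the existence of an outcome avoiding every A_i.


Union bound: P[∪_{i=1}^{30} A_i] ≤ Σ_i P[A_i] ≤ 30·p = 30·(1/30) = 1.
Numerically: 1 ≈ 1.0000.
Is 1 < 1? NO.
Since the bound 1 is ≥ 1, the union bound is uninformative here; it does NOT by itself certify existence.

30·p = 1 ≈ 1.0000; existence NOT certified by the union bound.


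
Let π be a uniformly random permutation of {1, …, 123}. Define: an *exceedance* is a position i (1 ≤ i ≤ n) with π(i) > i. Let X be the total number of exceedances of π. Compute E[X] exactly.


Write X = Σ_{i=1}^{123} X_i, where X_i = 1_{π(i) > i}.
For each fixed i, π(i) is uniform over {1, …, 123} (marginal of a uniform permutation), so P[π(i) > i] = (n − i)/n. Summing: Σ_{i=1}^{123} (n − i)/n = (0 + 1 + … + 122)/123 = 123(123 − 1)/(2·123) = (123 − 1)/2.
Hence E[X] = Σ_{i=1}^{123} (123 − i)/123 = 61 ≈ 61.0000.

E[X] = 61 = 61.0000.


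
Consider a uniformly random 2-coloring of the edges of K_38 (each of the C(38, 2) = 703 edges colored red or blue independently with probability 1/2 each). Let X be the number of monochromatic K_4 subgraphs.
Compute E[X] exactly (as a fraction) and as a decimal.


Let X = Σ_S X_S over the C(38, 4) = 73815 subsets S of size 4, where X_S = 1 if the K_4 on S is monochromatic.
For a fixed S, the K_4 on S has C(4, 2) = 6 edges. P[all 6 edges red] = (1/2)^6, and likewise for blue, so P[monochromatic] = 2·(1/2)^6 = 2^{1 − 6} = 1/32.
By linearity: E[X] = C(38, 4) · 2^{1 − 6} = 73815 · 1/32 = 73815/32.
Numerically: E[X] ≈ 2306.718750.

E[X] = C(38,4)·2^(1−C(4,2)) = 73815/32 ≈ 2306.718750.


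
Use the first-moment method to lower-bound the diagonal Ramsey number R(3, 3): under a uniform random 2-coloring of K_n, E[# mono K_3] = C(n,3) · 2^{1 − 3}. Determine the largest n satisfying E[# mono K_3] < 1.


We need C(n, 3) · 2^{1 − 3} < 1, i.e. C(n, 3) < 2^{3 − 1} = 4.
Check values of n near the boundary:
  n = 3: C(3, 3) = 1; 1 < 4? YES
  n = 4: C(4, 3) = 4; 4 < 4? NO
  n = 5: C(5, 3) = 10; 10 < 4? NO
  n = 6: C(6, 3) = 20; 20 < 4? NO
The largest n with C(n, 3) < 4 is n = 3 (where E[X] = 1/4 ≈ 0.250). Hence R(3, 3) > 3, i.e. R(3, 3) ≥ 4.

Largest n = 3; hence R(3, 3) > 3.


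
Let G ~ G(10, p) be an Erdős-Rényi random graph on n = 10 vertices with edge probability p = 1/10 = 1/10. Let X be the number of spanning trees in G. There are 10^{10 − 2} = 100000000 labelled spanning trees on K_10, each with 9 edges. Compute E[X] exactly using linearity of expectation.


K_10 has 10^{10 − 2} = 100000000 labelled spanning trees.
For each such spanning tree H, let X_H = 1 if all 9 edges of H are present in G. Then P[X_H = 1] = p^{9} = (1/10)^{9} = 1/1000000000.
Summing the indicators: E[X] = Σ_H E[X_H] = 100000000 · p^{9} = 100000000 · 1/1000000000 = 1/10.
Numerically: E[X] ≈ 0.1.

E[X] = 100000000 · (1/10)^{9} = 1/10 ≈ 0.1.


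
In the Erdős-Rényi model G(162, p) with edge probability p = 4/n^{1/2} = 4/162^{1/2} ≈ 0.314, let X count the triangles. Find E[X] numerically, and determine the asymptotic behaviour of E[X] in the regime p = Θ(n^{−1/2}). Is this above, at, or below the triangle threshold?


Number of potential triangles: C(162, 3) = 695520.
Each occurs with probability p³ ≈ (0.314)³ ≈ 3.10390e-02.
By linearity: E[X] = C(162, 3)·p³ ≈ 695520 · 3.10390e-02 ≈ 21588.232.
Since α = 1/2 < 1, p = c/n^{1/2} ≫ 1/n is above the triangle threshold p ~ 1/n. Asymptotically E[X] ~ (c³/6)·n^{3(1−α)} = (4³/6)·n^{1.5} → ∞; triangles are abundant w.h.p.

E[X] ≈ 21588.232; in regime p = Θ(1/n^{1/2}) E[X] diverges (above the triangle threshold p ~ 1/n).


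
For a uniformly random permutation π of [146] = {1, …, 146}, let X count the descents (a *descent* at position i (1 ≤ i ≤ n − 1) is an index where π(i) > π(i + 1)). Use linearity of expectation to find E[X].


Write X = Σ X_I over i = 1, …, 145, with X_I the indicator of one descent.
There are 145 indicators.
For each fixed i, the pair (π(i), π(i+1)) is a uniformly random ordered pair of distinct values from {1, …, 146}; by symmetry P[π(i) > π(i+1)] = 1/2.
By linearity: E[X] = 145 · (1/2) = (146 − 1) · (1/2) = 145/2 ≈ 72.500.

E[X] = 145/2 = 72.500.


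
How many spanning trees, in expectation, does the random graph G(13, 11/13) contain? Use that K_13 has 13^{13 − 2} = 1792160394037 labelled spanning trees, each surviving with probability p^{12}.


K_13 has 13^{13 − 2} = 1792160394037 labelled spanning trees.
For each such spanning tree H, let X_H = 1 if all 12 edges of H are present in G. Then P[X_H = 1] = p^{12} = (11/13)^{12} = 3138428376721/23298085122481.
By linearity: E[X] = Σ_H E[X_H] = 1792160394037 · p^{12} = 1792160394037 · 3138428376721/23298085122481 = 3138428376721/13.
Numerically: E[X] ≈ 2.41418e+11.

E[X] = 1792160394037 · (11/13)^{12} = 3138428376721/13 ≈ 2.41418e+11.


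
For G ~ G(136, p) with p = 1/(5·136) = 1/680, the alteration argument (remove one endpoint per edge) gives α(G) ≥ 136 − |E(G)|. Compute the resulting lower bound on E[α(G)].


E[|E(G)|] = C(136, 2)·p = 9180 · (1/680) = 27/2.
E[α(G)] ≥ n − E[|E(G)|] = 136 − 27/2 = 245/2.
Numerically: ≈ 122.5000.
(This is only a lower bound; the true E[α(G)] may be larger.)

E[α(G)] ≥ 245/2 ≈ 122.5000.


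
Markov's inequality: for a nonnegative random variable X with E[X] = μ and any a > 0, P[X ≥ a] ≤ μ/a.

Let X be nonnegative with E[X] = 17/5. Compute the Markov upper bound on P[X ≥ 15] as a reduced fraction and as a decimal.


μ = E[X] = 17/5, a = 15.
Markov: P[X ≥ 15] ≤ μ/a = (17/5)/15 = 17/75.
Numerically: ≈ 0.226667.
(Since a = 15 > μ = 3.400000, the bound 17/75 is < 1 and informative.)

P[X ≥ 15] ≤ 17/75 ≈ 0.226667.


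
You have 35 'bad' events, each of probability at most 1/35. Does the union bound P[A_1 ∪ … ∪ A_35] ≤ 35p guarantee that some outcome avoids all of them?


Union bound: P[∪_{i=1}^{35} A_i] ≤ Σ_i P[A_i] ≤ 35·p = 35·(1/35) = 1.
Numerically: 1 ≈ 1.0000000.
Is 1 < 1? NO.
Since the bound 1 is ≥ 1, the union bound is uninformative here; it does NOT by itself certify existence.

35·p = 1 ≈ 1.0000000; existence NOT certified by the union bound.


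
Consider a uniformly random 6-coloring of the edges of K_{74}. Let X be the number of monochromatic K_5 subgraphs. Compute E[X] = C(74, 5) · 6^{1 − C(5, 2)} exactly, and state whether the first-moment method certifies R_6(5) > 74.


E[X] = C(74, 5) · 6^{1 − 10} = 16108764 · 6^{−9} = 16108764/10077696.
As a reduced fraction: E[X] = 1342397/839808 ≈ 1.598457.
Is E[X] < 1? NO.
Since E[X] ≥ 1, the first-moment bound is inconclusive at n = 74; it does NOT by itself certify R_6(5) > 74.

E[X] = 1342397/839808 ≈ 1.598457; E[X] ≥ 1; first-moment method inconclusive here.


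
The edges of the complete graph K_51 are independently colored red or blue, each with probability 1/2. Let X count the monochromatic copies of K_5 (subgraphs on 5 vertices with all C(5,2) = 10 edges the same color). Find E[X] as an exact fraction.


Let X = Σ_S X_S over the C(51, 5) = 2349060 subsets S of size 5, where X_S = 1 if the K_5 on S is monochromatic.
For a fixed S, the K_5 on S has C(5, 2) = 10 edges. P[all 10 edges red] = (1/2)^10, and likewise for blue, so P[monochromatic] = 2·(1/2)^10 = 2^{1 − 10} = 1/512.
Summing: E[X] = C(51, 5) · 2^{1 − 10} = 2349060 · 1/512 = 587265/128.
Numerically: E[X] ≈ 4588.008.

E[X] = C(51,5)·2^(1−C(5,2)) = 587265/128 ≈ 4588.008.


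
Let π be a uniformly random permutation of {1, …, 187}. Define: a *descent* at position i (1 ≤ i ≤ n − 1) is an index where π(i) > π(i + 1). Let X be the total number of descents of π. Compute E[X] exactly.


Write X = Σ X_I over i = 1, …, 186, with X_I the indicator of one descent.
There are 186 indicators.
For each fixed i, the pair (π(i), π(i+1)) is a uniformly random ordered pair of distinct values from {1, …, 187}; by symmetry P[π(i) > π(i+1)] = 1/2.
By linearity: E[X] = 186 · (1/2) = (187 − 1) · (1/2) = 93 ≈ 93.0000.

E[X] = 93 = 93.0000.


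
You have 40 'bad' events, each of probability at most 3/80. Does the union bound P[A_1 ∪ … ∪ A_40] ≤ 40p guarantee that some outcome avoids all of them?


Union bound: P[∪_{i=1}^{40} A_i] ≤ Σ_i P[A_i] ≤ 40·p = 40·(3/80) = 3/2.
Numerically: 3/2 ≈ 1.5000.
Is 3/2 < 1? NO.
Since the bound 3/2 is ≥ 1, the union bound is uninformative here; it does NOT by itself certify existence.

40·p = 3/2 ≈ 1.5000; existence NOT certified by the union bound.


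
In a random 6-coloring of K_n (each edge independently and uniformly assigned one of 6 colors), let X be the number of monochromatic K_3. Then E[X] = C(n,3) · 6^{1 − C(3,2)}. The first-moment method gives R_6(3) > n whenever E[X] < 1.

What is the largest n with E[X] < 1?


We need C(n, 3) · 6^{1 − 3} < 1, i.e. C(n, 3) < 6^{3 − 1} = 36.
Check values of n near the boundary:
  n = 6: C(6, 3) = 20; 20 < 36? YES
  n = 7: C(7, 3) = 35; 35 < 36? YES
  n = 8: C(8, 3) = 56; 56 < 36? NO
  n = 9: C(9, 3) = 84; 84 < 36? NO
The largest n with C(n, 3) < 36 is n = 7 (where E[X] = 35/36 ≈ 0.972). Hence R_6(3) > 7, i.e. R_6(3) ≥ 8.

Largest n = 7; hence R_6(3) > 7.


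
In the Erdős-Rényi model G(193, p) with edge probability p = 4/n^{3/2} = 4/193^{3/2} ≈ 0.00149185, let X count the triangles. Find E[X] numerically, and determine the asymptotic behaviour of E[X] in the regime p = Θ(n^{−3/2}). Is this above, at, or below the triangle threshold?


Number of potential triangles: C(193, 3) = 1179616.
Each occurs with probability p³ ≈ (0.00149185)³ ≈ 3.32025992e-09.
By linearity: E[X] = C(193, 3)·p³ ≈ 1179616 · 3.32025992e-09 ≈ 0.003917.
Since α = 3/2 > 1, p = c/n^{3/2} = o(1/n) is below the triangle threshold p ~ 1/n. Asymptotically E[X] ~ (c³/6)·n^{3(1−α)} = (4³/6)·n^{-1.5} → 0, so by Markov's inequality G has no triangles w.h.p.

E[X] ≈ 0.003917; in regime p = Θ(1/n^{3/2}) E[X] tends to 0 (below the triangle threshold p ~ 1/n).


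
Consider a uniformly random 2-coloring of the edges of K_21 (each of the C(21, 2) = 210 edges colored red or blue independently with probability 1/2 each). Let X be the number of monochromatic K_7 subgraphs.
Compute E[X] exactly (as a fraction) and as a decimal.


Let X = Σ_S X_S over the C(21, 7) = 116280 subsets S of size 7, where X_S = 1 if the K_7 on S is monochromatic.
For a fixed S, the K_7 on S has C(7, 2) = 21 edges. P[all 21 edges red] = (1/2)^21, and likewise for blue, so P[monochromatic] = 2·(1/2)^21 = 2^{1 − 21} = 1/1048576.
By linearity of expectation: E[X] = C(21, 7) · 2^{1 − 21} = 116280 · 1/1048576 = 14535/131072.
Numerically: E[X] ≈ 0.111.

E[X] = C(21,7)·2^(1−C(7,2)) = 14535/131072 ≈ 0.111.


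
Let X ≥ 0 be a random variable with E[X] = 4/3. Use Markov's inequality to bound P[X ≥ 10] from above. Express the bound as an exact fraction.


μ = E[X] = 4/3, a = 10.
Markov: P[X ≥ 10] ≤ μ/a = (4/3)/10 = 2/15.
Numerically: ≈ 0.1333.
(Since a = 10 > μ = 1.3333, the bound 2/15 is < 1 and informative.)

P[X ≥ 10] ≤ 2/15 ≈ 0.1333.


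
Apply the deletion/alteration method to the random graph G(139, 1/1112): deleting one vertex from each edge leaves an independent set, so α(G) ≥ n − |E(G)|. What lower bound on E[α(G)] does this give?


E[|E(G)|] = C(139, 2)·p = 9591 · (1/1112) = 69/8.
E[α(G)] ≥ n − E[|E(G)|] = 139 − 69/8 = 1043/8.
Numerically: ≈ 130.375.
(This is only a lower bound; the true E[α(G)] may be larger.)

E[α(G)] ≥ 1043/8 ≈ 130.375.


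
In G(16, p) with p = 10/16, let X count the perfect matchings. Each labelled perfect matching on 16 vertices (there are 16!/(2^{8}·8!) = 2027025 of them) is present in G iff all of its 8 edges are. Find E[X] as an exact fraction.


K_16 has 16!/(2^{8}·8!) = 2027025 labelled perfect matchings.
For each such perfect matching H, let X_H = 1 if all 8 edges of H are present in G. Then P[X_H = 1] = p^{8} = (5/8)^{8} = 390625/16777216.
By linearity: E[X] = Σ_H E[X_H] = 2027025 · p^{8} = 2027025 · 390625/16777216 = 791806640625/16777216.
Numerically: E[X] ≈ 47195.

E[X] = 2027025 · (5/8)^{8} = 791806640625/16777216 ≈ 47195.


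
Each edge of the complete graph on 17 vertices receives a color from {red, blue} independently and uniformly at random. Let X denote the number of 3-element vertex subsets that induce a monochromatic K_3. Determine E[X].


Let X = Σ_S X_S over the C(17, 3) = 680 subsets S of size 3, where X_S = 1 if the K_3 on S is monochromatic.
For a fixed S, the K_3 on S has C(3, 2) = 3 edges. P[all 3 edges red] = (1/2)^3, and likewise for blue, so P[monochromatic] = 2·(1/2)^3 = 2^{1 − 3} = 1/4.
By linearity of expectation: E[X] = C(17, 3) · 2^{1 − 3} = 680 · 1/4 = 170.
Numerically: E[X] ≈ 170.00000.

E[X] = C(17,3)·2^(1−C(3,2)) = 170 ≈ 170.00000.


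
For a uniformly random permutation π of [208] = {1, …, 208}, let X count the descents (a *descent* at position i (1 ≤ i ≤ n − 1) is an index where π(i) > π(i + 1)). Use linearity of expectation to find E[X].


Write X = Σ X_I over i = 1, …, 207, with X_I the indicator of one descent.
There are 207 indicators.
For each fixed i, the pair (π(i), π(i+1)) is a uniformly random ordered pair of distinct values from {1, …, 208}; by symmetry P[π(i) > π(i+1)] = 1/2.
By linearity: E[X] = 207 · (1/2) = (208 − 1) · (1/2) = 207/2 ≈ 103.50000.

E[X] = 207/2 = 103.50000.


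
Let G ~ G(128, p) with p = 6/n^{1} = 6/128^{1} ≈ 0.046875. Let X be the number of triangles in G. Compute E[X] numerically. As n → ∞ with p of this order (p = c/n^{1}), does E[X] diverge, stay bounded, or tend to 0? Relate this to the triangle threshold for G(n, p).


Number of potential triangles: C(128, 3) = 341376.
Each occurs with probability p³ ≈ (0.046875)³ ≈ 1.0299683e-04.
By linearity: E[X] = C(128, 3)·p³ ≈ 341376 · 1.0299683e-04 ≈ 35.16064.
Here α = 1, so p = 6/n is exactly at the triangle threshold p ~ 1/n. Asymptotically E[X] → c³/6 = 6³/6 = 36 ≈ 36.00000, a bounded constant. In this regime the triangle count is asymptotically Poisson(c³/6).

E[X] ≈ 35.16064; in regime p = Θ(1/n^{1}) E[X] stays bounded (at the triangle threshold p ~ 1/n).


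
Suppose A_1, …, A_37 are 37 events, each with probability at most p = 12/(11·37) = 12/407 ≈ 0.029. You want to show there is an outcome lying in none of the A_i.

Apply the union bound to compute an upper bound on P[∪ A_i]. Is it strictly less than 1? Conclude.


Union bound: P[∪_{i=1}^{37} A_i] ≤ Σ_i P[A_i] ≤ 37·p = 37·(12/407) = 12/11.
Numerically: 12/11 ≈ 1.091.
Is 12/11 < 1? NO.
Since the bound 12/11 is ≥ 1, the union bound is uninformative here; it does NOT by itself certify existence.

37·p = 12/11 ≈ 1.091; existence NOT certified by the union bound.


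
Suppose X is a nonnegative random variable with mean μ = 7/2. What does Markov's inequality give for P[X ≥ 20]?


μ = E[X] = 7/2, a = 20.
Markov: P[X ≥ 20] ≤ μ/a = (7/2)/20 = 7/40.
Numerically: ≈ 0.175.
(Since a = 20 > μ = 3.500, the bound 7/40 is < 1 and informative.)

P[X ≥ 20] ≤ 7/40 ≈ 0.175.


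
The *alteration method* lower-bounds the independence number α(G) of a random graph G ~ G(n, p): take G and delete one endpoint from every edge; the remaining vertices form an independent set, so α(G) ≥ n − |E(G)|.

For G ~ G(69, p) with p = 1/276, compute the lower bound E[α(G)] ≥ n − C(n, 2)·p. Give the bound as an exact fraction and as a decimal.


E[|E(G)|] = C(69, 2)·p = 2346 · (1/276) = 17/2.
E[α(G)] ≥ n − E[|E(G)|] = 69 − 17/2 = 121/2.
Numerically: ≈ 60.5000.
(This is only a lower bound; the true E[α(G)] may be larger.)

E[α(G)] ≥ 121/2 ≈ 60.5000.


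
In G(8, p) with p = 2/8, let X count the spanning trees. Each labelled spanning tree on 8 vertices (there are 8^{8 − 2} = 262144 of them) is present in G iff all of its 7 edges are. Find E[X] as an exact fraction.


K_8 has 8^{8 − 2} = 262144 labelled spanning trees.
For each such spanning tree H, let X_H = 1 if all 7 edges of H are present in G. Then P[X_H = 1] = p^{7} = (1/4)^{7} = 1/16384.
By linearity: E[X] = Σ_H E[X_H] = 262144 · p^{7} = 262144 · 1/16384 = 16.
Numerically: E[X] ≈ 16.

E[X] = 262144 · (1/4)^{7} = 16 ≈ 16.


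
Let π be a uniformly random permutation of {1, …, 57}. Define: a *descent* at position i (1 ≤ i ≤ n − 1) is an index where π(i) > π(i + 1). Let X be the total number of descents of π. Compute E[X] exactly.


Write X = Σ X_I over i = 1, …, 56, with X_I the indicator of one descent.
There are 56 indicators.
For each fixed i, the pair (π(i), π(i+1)) is a uniformly random ordered pair of distinct values from {1, …, 57}; by symmetry P[π(i) > π(i+1)] = 1/2.
By linearity: E[X] = 56 · (1/2) = (57 − 1) · (1/2) = 28 ≈ 28.000000.

E[X] = 28 = 28.000000.


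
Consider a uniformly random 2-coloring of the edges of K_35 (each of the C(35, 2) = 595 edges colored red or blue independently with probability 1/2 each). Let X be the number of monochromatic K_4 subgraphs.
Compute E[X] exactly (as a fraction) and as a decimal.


Let X = Σ_S X_S over the C(35, 4) = 52360 subsets S of size 4, where X_S = 1 if the K_4 on S is monochromatic.
For a fixed S, the K_4 on S has C(4, 2) = 6 edges. P[all 6 edges red] = (1/2)^6, and likewise for blue, so P[monochromatic] = 2·(1/2)^6 = 2^{1 − 6} = 1/32.
By linearity of expectation: E[X] = C(35, 4) · 2^{1 − 6} = 52360 · 1/32 = 6545/4.
Numerically: E[X] ≈ 1636.2500.

E[X] = C(35,4)·2^(1−C(4,2)) = 6545/4 ≈ 1636.2500.


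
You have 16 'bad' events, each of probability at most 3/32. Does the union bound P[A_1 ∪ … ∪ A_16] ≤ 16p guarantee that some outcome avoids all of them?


Union bound: P[∪_{i=1}^{16} A_i] ≤ Σ_i P[A_i] ≤ 16·p = 16·(3/32) = 3/2.
Numerically: 3/2 ≈ 1.5000000.
Is 3/2 < 1? NO.
Since the bound 3/2 is ≥ 1, the union bound is uninformative here; it does NOT by itself certify existence.

16·p = 3/2 ≈ 1.5000000; existence NOT certified by the union bound.


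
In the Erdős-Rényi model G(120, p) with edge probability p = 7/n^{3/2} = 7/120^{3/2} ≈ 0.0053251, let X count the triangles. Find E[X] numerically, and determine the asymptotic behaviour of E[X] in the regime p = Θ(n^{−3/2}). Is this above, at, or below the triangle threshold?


Number of potential triangles: C(120, 3) = 280840.
Each occurs with probability p³ ≈ (0.0053251)³ ≈ 1.5100054e-07.
By linearity: E[X] = C(120, 3)·p³ ≈ 280840 · 1.5100054e-07 ≈ 0.04241.
Since α = 3/2 > 1, p = c/n^{3/2} = o(1/n) is below the triangle threshold p ~ 1/n. Asymptotically E[X] ~ (c³/6)·n^{3(1−α)} = (7³/6)·n^{-1.5} → 0, so by Markov's inequality G has no triangles w.h.p.

E[X] ≈ 0.04241; in regime p = Θ(1/n^{3/2}) E[X] tends to 0 (below the triangle threshold p ~ 1/n).


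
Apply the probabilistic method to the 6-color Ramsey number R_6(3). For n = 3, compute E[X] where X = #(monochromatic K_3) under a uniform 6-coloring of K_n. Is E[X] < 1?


E[X] = C(3, 3) · 6^{1 − 3} = 1 · 6^{−2} = 1/36.
As a reduced fraction: E[X] = 1/36 ≈ 0.02778.
Is E[X] < 1? YES.
Since E[X] < 1, there exists a 6-coloring of K_{3} with no monochromatic K_3; hence R_6(3) > 3.

E[X] = 1/36 ≈ 0.02778; E[X] < 1, so R_6(3) > 3.


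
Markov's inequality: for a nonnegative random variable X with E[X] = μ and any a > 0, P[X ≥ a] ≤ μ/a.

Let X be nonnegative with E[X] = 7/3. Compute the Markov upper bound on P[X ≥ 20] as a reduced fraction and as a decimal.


μ = E[X] = 7/3, a = 20.
Markov: P[X ≥ 20] ≤ μ/a = (7/3)/20 = 7/60.
Numerically: ≈ 0.116667.
(Since a = 20 > μ = 2.333333, the bound 7/60 is < 1 and informative.)

P[X ≥ 20] ≤ 7/60 ≈ 0.116667.


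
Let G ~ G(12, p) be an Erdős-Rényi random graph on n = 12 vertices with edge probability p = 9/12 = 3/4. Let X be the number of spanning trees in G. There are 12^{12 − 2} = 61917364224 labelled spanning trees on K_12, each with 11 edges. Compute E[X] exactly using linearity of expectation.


K_12 has 12^{12 − 2} = 61917364224 labelled spanning trees.
For each such spanning tree H, let X_H = 1 if all 11 edges of H are present in G. Then P[X_H = 1] = p^{11} = (3/4)^{11} = 177147/4194304.
By linearity: E[X] = Σ_H E[X_H] = 61917364224 · p^{11} = 61917364224 · 177147/4194304 = 10460353203/4.
Numerically: E[X] ≈ 2.615e+09.

E[X] = 61917364224 · (3/4)^{11} = 10460353203/4 ≈ 2.615e+09.


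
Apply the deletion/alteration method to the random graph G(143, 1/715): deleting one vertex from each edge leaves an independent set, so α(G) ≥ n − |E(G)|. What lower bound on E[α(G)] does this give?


E[|E(G)|] = C(143, 2)·p = 10153 · (1/715) = 71/5.
E[α(G)] ≥ n − E[|E(G)|] = 143 − 71/5 = 644/5.
Numerically: ≈ 128.80000.
(This is only a lower bound; the true E[α(G)] may be larger.)

E[α(G)] ≥ 644/5 ≈ 128.80000.


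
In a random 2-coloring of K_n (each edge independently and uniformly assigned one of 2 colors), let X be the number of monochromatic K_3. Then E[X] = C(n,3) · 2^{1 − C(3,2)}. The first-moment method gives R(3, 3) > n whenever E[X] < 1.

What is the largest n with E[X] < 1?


We need C(n, 3) · 2^{1 − 3} < 1, i.e. C(n, 3) < 2^{3 − 1} = 4.
Check values of n near the boundary:
  n = 3: C(3, 3) = 1; 1 < 4? YES
  n = 4: C(4, 3) = 4; 4 < 4? NO
The largest n with C(n, 3) < 4 is n = 3 (where E[X] = 1/4 ≈ 0.250000). Hence R(3, 3) > 3, i.e. R(3, 3) ≥ 4.

Largest n = 3; hence R(3, 3) > 3.


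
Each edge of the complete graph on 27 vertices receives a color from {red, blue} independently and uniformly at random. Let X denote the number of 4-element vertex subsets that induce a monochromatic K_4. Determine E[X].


Let X = Σ_S X_S over the C(27, 4) = 17550 subsets S of size 4, where X_S = 1 if the K_4 on S is monochromatic.
For a fixed S, the K_4 on S has C(4, 2) = 6 edges. P[all 6 edges red] = (1/2)^6, and likewise for blue, so P[monochromatic] = 2·(1/2)^6 = 2^{1 − 6} = 1/32.
By linearity: E[X] = C(27, 4) · 2^{1 − 6} = 17550 · 1/32 = 8775/16.
Numerically: E[X] ≈ 548.43750.

E[X] = C(27,4)·2^(1−C(4,2)) = 8775/16 ≈ 548.43750.


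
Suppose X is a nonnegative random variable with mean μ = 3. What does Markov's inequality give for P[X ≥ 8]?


μ = E[X] = 3, a = 8.
Markov: P[X ≥ 8] ≤ μ/a = (3)/8 = 3/8.
Numerically: ≈ 0.375000.
(Since a = 8 > μ = 3.000000, the bound 3/8 is < 1 and informative.)

P[X ≥ 8] ≤ 3/8 ≈ 0.375000.


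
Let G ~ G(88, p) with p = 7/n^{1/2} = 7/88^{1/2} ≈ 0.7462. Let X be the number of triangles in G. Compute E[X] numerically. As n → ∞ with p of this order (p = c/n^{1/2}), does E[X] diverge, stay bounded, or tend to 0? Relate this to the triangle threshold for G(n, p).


Number of potential triangles: C(88, 3) = 109736.
Each occurs with probability p³ ≈ (0.7462)³ ≈ 4.1549912e-01.
By linearity: E[X] = C(88, 3)·p³ ≈ 109736 · 4.1549912e-01 ≈ 45595.21180.
Since α = 1/2 < 1, p = c/n^{1/2} ≫ 1/n is above the triangle threshold p ~ 1/n. Asymptotically E[X] ~ (c³/6)·n^{3(1−α)} = (7³/6)·n^{1.5} → ∞; triangles are abundant w.h.p.

E[X] ≈ 45595.21180; in regime p = Θ(1/n^{1/2}) E[X] diverges (above the triangle threshold p ~ 1/n).


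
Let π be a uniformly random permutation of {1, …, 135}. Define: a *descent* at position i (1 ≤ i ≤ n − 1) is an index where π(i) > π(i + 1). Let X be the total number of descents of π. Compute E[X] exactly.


Write X = Σ X_I over i = 1, …, 134, with X_I the indicator of one descent.
There are 134 indicators.
For each fixed i, the pair (π(i), π(i+1)) is a uniformly random ordered pair of distinct values from {1, …, 135}; by symmetry P[π(i) > π(i+1)] = 1/2.
By linearity: E[X] = 134 · (1/2) = (135 − 1) · (1/2) = 67 ≈ 67.000.

E[X] = 67 = 67.000.


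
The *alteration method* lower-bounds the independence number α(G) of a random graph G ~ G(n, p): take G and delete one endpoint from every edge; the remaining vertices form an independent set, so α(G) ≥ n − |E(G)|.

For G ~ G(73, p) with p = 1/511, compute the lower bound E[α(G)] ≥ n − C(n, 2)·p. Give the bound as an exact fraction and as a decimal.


E[|E(G)|] = C(73, 2)·p = 2628 · (1/511) = 36/7.
E[α(G)] ≥ n − E[|E(G)|] = 73 − 36/7 = 475/7.
Numerically: ≈ 67.8571.
(This is only a lower bound; the true E[α(G)] may be larger.)

E[α(G)] ≥ 475/7 ≈ 67.8571.


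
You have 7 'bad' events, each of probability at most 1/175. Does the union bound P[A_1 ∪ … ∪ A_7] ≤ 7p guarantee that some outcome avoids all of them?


Union bound: P[∪_{i=1}^{7} A_i] ≤ Σ_i P[A_i] ≤ 7·p = 7·(1/175) = 1/25.
Numerically: 1/25 ≈ 0.0400000.
Is 1/25 < 1? YES.
Since P[∪ A_i] ≤ 1/25 < 1, the complement has P[∩ A_i^c] ≥ 1 − 1/25 = 24/25 > 0, so some outcome avoids every A_i.

7·p = 1/25 ≈ 0.0400000; existence CERTIFIED by the union bound.


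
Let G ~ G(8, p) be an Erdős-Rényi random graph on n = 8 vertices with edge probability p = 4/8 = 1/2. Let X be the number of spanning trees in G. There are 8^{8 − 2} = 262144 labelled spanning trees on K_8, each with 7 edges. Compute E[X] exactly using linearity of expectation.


K_8 has 8^{8 − 2} = 262144 labelled spanning trees.
For each such spanning tree H, let X_H = 1 if all 7 edges of H are present in G. Then P[X_H = 1] = p^{7} = (1/2)^{7} = 1/128.
By linearity: E[X] = Σ_H E[X_H] = 262144 · p^{7} = 262144 · 1/128 = 2048.
Numerically: E[X] ≈ 2048.

E[X] = 262144 · (1/2)^{7} = 2048 ≈ 2048.


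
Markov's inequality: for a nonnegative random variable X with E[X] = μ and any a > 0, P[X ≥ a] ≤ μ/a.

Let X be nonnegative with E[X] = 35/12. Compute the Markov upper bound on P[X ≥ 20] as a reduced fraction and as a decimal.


μ = E[X] = 35/12, a = 20.
Markov: P[X ≥ 20] ≤ μ/a = (35/12)/20 = 7/48.
Numerically: ≈ 0.146.
(Since a = 20 > μ = 2.917, the bound 7/48 is < 1 and informative.)

P[X ≥ 20] ≤ 7/48 ≈ 0.146.


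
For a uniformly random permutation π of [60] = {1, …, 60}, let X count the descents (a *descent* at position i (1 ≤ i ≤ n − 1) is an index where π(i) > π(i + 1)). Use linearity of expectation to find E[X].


Write X = Σ X_I over i = 1, …, 59, with X_I the indicator of one descent.
There are 59 indicators.
For each fixed i, the pair (π(i), π(i+1)) is a uniformly random ordered pair of distinct values from {1, …, 60}; by symmetry P[π(i) > π(i+1)] = 1/2.
By linearity: E[X] = 59 · (1/2) = (60 − 1) · (1/2) = 59/2 ≈ 29.500000.

E[X] = 59/2 = 29.500000.


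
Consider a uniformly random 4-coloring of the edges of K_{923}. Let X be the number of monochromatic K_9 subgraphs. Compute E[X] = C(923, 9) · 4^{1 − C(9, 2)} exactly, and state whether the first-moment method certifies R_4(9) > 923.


E[X] = C(923, 9) · 4^{1 − 36} = 1288430932418687114265 · 4^{−35} = 1288430932418687114265/1180591620717411303424.
As a reduced fraction: E[X] = 1288430932418687114265/1180591620717411303424 ≈ 1.0913.
Is E[X] < 1? NO.
Since E[X] ≥ 1, the first-moment bound is inconclusive at n = 923; it does NOT by itself certify R_4(9) > 923.

E[X] = 1288430932418687114265/1180591620717411303424 ≈ 1.0913; E[X] ≥ 1; first-moment method inconclusive here.


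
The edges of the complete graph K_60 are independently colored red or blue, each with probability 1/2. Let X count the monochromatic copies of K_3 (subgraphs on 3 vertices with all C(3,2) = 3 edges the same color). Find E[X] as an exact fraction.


Let X = Σ_S X_S over the C(60, 3) = 34220 subsets S of size 3, where X_S = 1 if the K_3 on S is monochromatic.
For a fixed S, the K_3 on S has C(3, 2) = 3 edges. P[all 3 edges red] = (1/2)^3, and likewise for blue, so P[monochromatic] = 2·(1/2)^3 = 2^{1 − 3} = 1/4.
By linearity of expectation: E[X] = C(60, 3) · 2^{1 − 3} = 34220 · 1/4 = 8555.
Numerically: E[X] ≈ 8555.000000.

E[X] = C(60,3)·2^(1−C(3,2)) = 8555 ≈ 8555.000000.
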